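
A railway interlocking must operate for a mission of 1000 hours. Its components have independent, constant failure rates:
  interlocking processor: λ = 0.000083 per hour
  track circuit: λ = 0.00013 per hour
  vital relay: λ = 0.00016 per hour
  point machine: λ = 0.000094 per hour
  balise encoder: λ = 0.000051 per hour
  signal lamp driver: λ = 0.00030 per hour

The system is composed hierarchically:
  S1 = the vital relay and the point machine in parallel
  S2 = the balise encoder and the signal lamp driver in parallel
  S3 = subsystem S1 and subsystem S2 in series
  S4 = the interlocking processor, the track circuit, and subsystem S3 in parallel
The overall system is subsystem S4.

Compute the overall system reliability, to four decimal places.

0.9997

R(interlocking processor) = exp(−0.000083 × 1000) = 0.920351
R(track circuit) = exp(−0.00013 × 1000) = 0.878095
R(vital relay) = exp(−0.00016 × 1000) = 0.852144
R(point machine) = exp(−0.000094 × 1000) = 0.910283
R(balise encoder) = exp(−0.000051 × 1000) = 0.950279
R(signal lamp driver) = exp(−0.00030 × 1000) = 0.740818
Parallel (vital relay and point machine): 1 − (1 − 0.852144)(1 − 0.910283) = 0.986735
Parallel (balise encoder and signal lamp driver): 1 − (1 − 0.950279)(1 − 0.740818) = 0.987113
Series ([0.986735] and [0.987113]): 0.986735 × 0.987113 = 0.974019
Parallel (interlocking processor, track circuit, and [0.974019]): 1 − (1 − 0.920351)(1 − 0.878095)(1 − 0.974019) = 0.9997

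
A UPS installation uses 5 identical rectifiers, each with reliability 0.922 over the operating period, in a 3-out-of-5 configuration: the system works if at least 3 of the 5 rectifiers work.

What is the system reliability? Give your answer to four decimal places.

R = Σ_{i=3}^{5} C(5,i) p^i (1−p)^{5−i} with p = 0.922
C(5,3)·0.922^3·0.078^2 = 0.047685
C(5,4)·0.922^4·0.078^1 = 0.281831
C(5,5)·0.922^5·0.078^0 = 0.666277
Sum = 0.9958

0.9958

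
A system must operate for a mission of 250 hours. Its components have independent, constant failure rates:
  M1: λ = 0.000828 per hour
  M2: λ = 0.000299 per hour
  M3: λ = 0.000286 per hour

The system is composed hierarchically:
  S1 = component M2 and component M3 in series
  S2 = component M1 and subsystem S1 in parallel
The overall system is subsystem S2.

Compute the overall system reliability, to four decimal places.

R(M1) = exp(−0.000828 × 250) = 0.813020
R(M2) = exp(−0.000299 × 250) = 0.927975
R(M3) = exp(−0.000286 × 250) = 0.930996
Series (M2 and M3): 0.927975 × 0.930996 = 0.863941
Parallel (M1 and [0.863941]): 1 − (1 − 0.813020)(1 − 0.863941) = 0.9746

0.9746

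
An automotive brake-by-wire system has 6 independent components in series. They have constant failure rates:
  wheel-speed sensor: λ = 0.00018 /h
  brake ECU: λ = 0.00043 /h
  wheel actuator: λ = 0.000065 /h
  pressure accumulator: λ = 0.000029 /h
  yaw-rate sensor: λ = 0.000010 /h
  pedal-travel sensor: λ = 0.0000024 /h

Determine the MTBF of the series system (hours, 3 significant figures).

1400

Series of exponential components: λ_sys = Σ λ_i
λ_sys = 0.00018 + 0.00043 + 0.000065 + 0.000029 + 0.000010 + 0.0000024 = 7.1640e-04 /h
MTBF = 1 / λ_sys = 1400 h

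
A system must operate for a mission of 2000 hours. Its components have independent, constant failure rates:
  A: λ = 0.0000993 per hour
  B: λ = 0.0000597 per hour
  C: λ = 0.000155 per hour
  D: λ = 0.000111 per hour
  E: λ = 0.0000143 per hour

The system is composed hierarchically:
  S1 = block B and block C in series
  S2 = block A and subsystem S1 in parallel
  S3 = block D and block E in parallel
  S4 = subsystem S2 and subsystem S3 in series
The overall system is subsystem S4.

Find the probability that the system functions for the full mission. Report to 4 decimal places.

0.9319

R(A) = exp(−0.0000993 × 2000) = 0.819878
R(B) = exp(−0.0000597 × 2000) = 0.887453
R(C) = exp(−0.000155 × 2000) = 0.733447
R(D) = exp(−0.000111 × 2000) = 0.800915
R(E) = exp(−0.0000143 × 2000) = 0.971805
Series (B and C): 0.887453 × 0.733447 = 0.650900
Parallel (A and [0.650900]): 1 − (1 − 0.819878)(1 − 0.650900) = 0.937119
Parallel (D and E): 1 − (1 − 0.800915)(1 − 0.971805) = 0.994387
Series ([0.937119] and [0.994387]): 0.937119 × 0.994387 = 0.9319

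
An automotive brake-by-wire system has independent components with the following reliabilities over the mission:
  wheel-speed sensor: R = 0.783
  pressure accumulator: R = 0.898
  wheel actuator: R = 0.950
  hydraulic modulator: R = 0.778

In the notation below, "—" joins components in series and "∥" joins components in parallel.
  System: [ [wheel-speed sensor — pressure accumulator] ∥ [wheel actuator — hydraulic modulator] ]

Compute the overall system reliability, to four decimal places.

Series (wheel-speed sensor and pressure accumulator): 0.783000 × 0.898000 = 0.703134
Series (wheel actuator and hydraulic modulator): 0.950000 × 0.778000 = 0.739100
Parallel ([0.703134] and [0.739100]): 1 − (1 − 0.703134)(1 − 0.739100) = 0.9225

0.9225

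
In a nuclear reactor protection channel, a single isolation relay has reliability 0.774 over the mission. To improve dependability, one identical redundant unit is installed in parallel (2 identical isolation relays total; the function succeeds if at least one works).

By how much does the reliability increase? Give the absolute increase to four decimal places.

R_before = 0.774
R_after = 1 − (1 − 0.774)^2 = 0.9489
ΔR = 0.9489 − 0.774 = 0.1749

0.1749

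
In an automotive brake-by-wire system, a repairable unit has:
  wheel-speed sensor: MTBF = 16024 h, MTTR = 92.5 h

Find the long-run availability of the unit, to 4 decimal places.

A(wheel-speed sensor) = MTBF/(MTBF+MTTR) = 16024/(16024+92.5) = 0.9943

0.9943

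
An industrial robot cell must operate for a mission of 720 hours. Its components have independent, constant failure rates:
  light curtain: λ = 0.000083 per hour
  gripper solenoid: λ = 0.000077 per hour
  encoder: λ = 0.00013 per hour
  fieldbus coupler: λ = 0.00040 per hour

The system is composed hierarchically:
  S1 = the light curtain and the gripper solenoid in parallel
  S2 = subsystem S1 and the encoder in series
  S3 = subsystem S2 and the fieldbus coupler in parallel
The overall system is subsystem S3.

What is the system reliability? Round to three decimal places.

R(light curtain) = exp(−0.000083 × 720) = 0.94199
R(gripper solenoid) = exp(−0.000077 × 720) = 0.94607
R(encoder) = exp(−0.00013 × 720) = 0.91065
R(fieldbus coupler) = exp(−0.00040 × 720) = 0.74976
Parallel (light curtain and gripper solenoid): 1 − (1 − 0.94199)(1 − 0.94607) = 0.99687
Series ([0.99687] and encoder): 0.99687 × 0.91065 = 0.90780
Parallel ([0.90780] and fieldbus coupler): 1 − (1 − 0.90780)(1 − 0.74976) = 0.977

0.977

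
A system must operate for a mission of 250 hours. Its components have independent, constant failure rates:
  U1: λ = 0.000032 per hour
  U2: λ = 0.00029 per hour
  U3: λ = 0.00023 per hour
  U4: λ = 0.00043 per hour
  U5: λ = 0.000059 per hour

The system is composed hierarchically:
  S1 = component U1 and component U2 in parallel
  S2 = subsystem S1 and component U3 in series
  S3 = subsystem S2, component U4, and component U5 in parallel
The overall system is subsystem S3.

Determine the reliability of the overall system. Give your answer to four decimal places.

R(U1) = exp(−0.000032 × 250) = 0.992032
R(U2) = exp(−0.00029 × 250) = 0.930066
R(U3) = exp(−0.00023 × 250) = 0.944122
R(U4) = exp(−0.00043 × 250) = 0.898077
R(U5) = exp(−0.000059 × 250) = 0.985358
Parallel (U1 and U2): 1 − (1 − 0.992032)(1 − 0.930066) = 0.999443
Series ([0.999443] and U3): 0.999443 × 0.944122 = 0.943596
Parallel ([0.943596], U4, and U5): 1 − (1 − 0.943596)(1 − 0.898077)(1 − 0.985358) = 0.9999

0.9999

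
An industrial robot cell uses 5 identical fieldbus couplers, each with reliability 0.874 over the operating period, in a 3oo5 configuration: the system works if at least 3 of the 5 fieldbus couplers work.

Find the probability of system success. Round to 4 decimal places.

R = Σ_{i=3}^{5} C(5,i) p^i (1−p)^{5−i} with p = 0.874
C(5,3)·0.874^3·0.126^2 = 0.105993
C(5,4)·0.874^4·0.126^1 = 0.367609
C(5,5)·0.874^5·0.126^0 = 0.509985
Sum = 0.9836

0.9836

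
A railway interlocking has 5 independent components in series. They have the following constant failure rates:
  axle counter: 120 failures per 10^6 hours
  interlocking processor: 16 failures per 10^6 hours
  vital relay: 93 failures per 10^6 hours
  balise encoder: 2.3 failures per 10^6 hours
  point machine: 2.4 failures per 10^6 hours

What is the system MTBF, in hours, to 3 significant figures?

4280

Series of exponential components: λ_sys = Σ λ_i
λ_sys = 0.00012 + 0.000016 + 0.000093 + 0.0000023 + 0.0000024 = 2.3370e-04 /h
MTBF = 1 / λ_sys = 4280 h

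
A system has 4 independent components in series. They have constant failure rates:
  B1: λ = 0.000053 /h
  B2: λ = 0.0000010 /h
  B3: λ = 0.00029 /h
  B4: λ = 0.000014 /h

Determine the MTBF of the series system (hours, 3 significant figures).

2790

Series of exponential components: λ_sys = Σ λ_i
λ_sys = 0.000053 + 0.0000010 + 0.00029 + 0.000014 = 3.5800e-04 /h
MTBF = 1 / λ_sys = 2790 h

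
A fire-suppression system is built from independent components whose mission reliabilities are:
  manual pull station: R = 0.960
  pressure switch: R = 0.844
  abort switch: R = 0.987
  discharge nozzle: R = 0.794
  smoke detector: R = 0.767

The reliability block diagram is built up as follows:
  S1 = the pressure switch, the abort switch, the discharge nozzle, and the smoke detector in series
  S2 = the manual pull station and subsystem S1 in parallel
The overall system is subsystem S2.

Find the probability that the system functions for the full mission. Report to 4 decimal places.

Series (pressure switch, abort switch, discharge nozzle, and smoke detector): 0.844000 × 0.987000 × 0.794000 × 0.767000 = 0.507312
Parallel (manual pull station and [0.507312]): 1 − (1 − 0.960000)(1 − 0.507312) = 0.9803

0.9803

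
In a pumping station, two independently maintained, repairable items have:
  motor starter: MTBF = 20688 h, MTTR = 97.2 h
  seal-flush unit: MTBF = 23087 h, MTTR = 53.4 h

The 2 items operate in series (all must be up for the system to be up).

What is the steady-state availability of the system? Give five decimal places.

0.99303

A(motor starter) = MTBF/(MTBF+MTTR) = 20688/(20688+97.2) = 0.995324
A(seal-flush unit) = MTBF/(MTBF+MTTR) = 23087/(23087+53.4) = 0.997692
Series availability: 0.995324 × 0.997692 = 0.99303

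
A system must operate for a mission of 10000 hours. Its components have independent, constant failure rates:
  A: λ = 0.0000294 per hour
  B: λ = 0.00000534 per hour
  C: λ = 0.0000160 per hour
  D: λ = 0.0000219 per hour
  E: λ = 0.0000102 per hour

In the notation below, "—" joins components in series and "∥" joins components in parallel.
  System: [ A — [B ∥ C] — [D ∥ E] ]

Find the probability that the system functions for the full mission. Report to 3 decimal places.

R(A) = exp(−0.0000294 × 10000) = 0.74528
R(B) = exp(−0.00000534 × 10000) = 0.94800
R(C) = exp(−0.0000160 × 10000) = 0.85214
R(D) = exp(−0.0000219 × 10000) = 0.80332
R(E) = exp(−0.0000102 × 10000) = 0.90303
Parallel (B and C): 1 − (1 − 0.94800)(1 − 0.85214) = 0.99231
Parallel (D and E): 1 − (1 − 0.80332)(1 − 0.90303) = 0.98093
Series (A, [0.99231], and [0.98093]): 0.74528 × 0.99231 × 0.98093 = 0.725

0.725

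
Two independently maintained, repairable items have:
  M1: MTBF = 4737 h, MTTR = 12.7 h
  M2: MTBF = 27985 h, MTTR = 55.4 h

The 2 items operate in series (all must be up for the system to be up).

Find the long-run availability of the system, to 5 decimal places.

A(M1) = MTBF/(MTBF+MTTR) = 4737/(4737+12.7) = 0.997326
A(M2) = MTBF/(MTBF+MTTR) = 27985/(27985+55.4) = 0.998024
Series availability: 0.997326 × 0.998024 = 0.99536

0.99536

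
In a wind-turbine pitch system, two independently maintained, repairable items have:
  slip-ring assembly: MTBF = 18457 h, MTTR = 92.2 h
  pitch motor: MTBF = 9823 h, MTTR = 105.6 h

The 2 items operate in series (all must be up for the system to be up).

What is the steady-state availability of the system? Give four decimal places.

0.9844

A(slip-ring assembly) = MTBF/(MTBF+MTTR) = 18457/(18457+92.2) = 0.995029
A(pitch motor) = MTBF/(MTBF+MTTR) = 9823/(9823+105.6) = 0.989364
Series availability: 0.995029 × 0.989364 = 0.9844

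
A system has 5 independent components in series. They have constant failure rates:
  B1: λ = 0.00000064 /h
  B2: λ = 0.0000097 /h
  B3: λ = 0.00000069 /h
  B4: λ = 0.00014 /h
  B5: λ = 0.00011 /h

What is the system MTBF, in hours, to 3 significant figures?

3830

Series of exponential components: λ_sys = Σ λ_i
λ_sys = 0.00000064 + 0.0000097 + 0.00000069 + 0.00014 + 0.00011 = 2.6103e-04 /h
MTBF = 1 / λ_sys = 3830 h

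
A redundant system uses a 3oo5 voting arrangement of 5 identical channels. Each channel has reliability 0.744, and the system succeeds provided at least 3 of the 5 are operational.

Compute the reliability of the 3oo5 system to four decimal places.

0.8901

R = Σ_{i=3}^{5} C(5,i) p^i (1−p)^{5−i} with p = 0.744
C(5,3)·0.744^3·0.256^2 = 0.269897
C(5,4)·0.744^4·0.256^1 = 0.392195
C(5,5)·0.744^5·0.256^0 = 0.227963
Sum = 0.8901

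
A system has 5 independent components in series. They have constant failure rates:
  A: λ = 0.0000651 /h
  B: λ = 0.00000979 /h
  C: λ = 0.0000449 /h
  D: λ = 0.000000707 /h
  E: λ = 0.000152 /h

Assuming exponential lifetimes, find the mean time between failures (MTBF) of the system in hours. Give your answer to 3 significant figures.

3670

Series of exponential components: λ_sys = Σ λ_i
λ_sys = 0.0000651 + 0.00000979 + 0.0000449 + 0.000000707 + 0.000152 = 2.7250e-04 /h
MTBF = 1 / λ_sys = 3670 h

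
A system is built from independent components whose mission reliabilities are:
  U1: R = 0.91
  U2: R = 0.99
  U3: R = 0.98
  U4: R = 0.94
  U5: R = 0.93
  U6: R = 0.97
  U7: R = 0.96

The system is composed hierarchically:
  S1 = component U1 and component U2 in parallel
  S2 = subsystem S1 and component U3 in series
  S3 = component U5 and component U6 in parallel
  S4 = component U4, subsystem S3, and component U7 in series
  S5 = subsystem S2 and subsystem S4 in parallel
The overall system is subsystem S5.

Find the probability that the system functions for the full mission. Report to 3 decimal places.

Parallel (U1 and U2): 1 − (1 − 0.91000)(1 − 0.99000) = 0.99910
Series ([0.99910] and U3): 0.99910 × 0.98000 = 0.97912
Parallel (U5 and U6): 1 − (1 − 0.93000)(1 − 0.97000) = 0.99790
Series (U4, [0.99790], and U7): 0.94000 × 0.99790 × 0.96000 = 0.90050
Parallel ([0.97912] and [0.90050]): 1 − (1 − 0.97912)(1 − 0.90050) = 0.998

0.998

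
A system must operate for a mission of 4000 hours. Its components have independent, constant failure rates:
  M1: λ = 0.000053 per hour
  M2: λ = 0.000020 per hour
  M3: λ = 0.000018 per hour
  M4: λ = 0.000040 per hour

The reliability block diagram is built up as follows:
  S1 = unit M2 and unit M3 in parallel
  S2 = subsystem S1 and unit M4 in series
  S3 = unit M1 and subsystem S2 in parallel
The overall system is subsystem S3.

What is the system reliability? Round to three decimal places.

0.971

R(M1) = exp(−0.000053 × 4000) = 0.80896
R(M2) = exp(−0.000020 × 4000) = 0.92312
R(M3) = exp(−0.000018 × 4000) = 0.93053
R(M4) = exp(−0.000040 × 4000) = 0.85214
Parallel (M2 and M3): 1 − (1 − 0.92312)(1 − 0.93053) = 0.99466
Series ([0.99466] and M4): 0.99466 × 0.85214 = 0.84759
Parallel (M1 and [0.84759]): 1 − (1 − 0.80896)(1 − 0.84759) = 0.971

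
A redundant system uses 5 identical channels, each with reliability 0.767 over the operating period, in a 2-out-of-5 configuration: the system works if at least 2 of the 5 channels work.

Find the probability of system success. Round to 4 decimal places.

0.9880

R = Σ_{i=2}^{5} C(5,i) p^i (1−p)^{5−i} with p = 0.767
C(5,2)·0.767^2·0.233^3 = 0.074415
C(5,3)·0.767^3·0.233^2 = 0.244962
C(5,4)·0.767^4·0.233^1 = 0.403188
C(5,5)·0.767^5·0.233^0 = 0.265446
Sum = 0.9880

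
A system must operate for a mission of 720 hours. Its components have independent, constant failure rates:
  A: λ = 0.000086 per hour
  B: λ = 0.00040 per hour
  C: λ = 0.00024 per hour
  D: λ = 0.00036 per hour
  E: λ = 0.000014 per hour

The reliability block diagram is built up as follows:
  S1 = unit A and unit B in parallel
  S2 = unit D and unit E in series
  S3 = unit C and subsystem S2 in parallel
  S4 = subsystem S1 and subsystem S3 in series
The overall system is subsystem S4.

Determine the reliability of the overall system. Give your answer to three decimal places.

R(A) = exp(−0.000086 × 720) = 0.93996
R(B) = exp(−0.00040 × 720) = 0.74976
R(C) = exp(−0.00024 × 720) = 0.84131
R(D) = exp(−0.00036 × 720) = 0.77167
R(E) = exp(−0.000014 × 720) = 0.98997
Parallel (A and B): 1 − (1 − 0.93996)(1 − 0.74976) = 0.98498
Series (D and E): 0.77167 × 0.98997 = 0.76393
Parallel (C and [0.76393]): 1 − (1 − 0.84131)(1 − 0.76393) = 0.96254
Series ([0.98498] and [0.96254]): 0.98498 × 0.96254 = 0.948

0.948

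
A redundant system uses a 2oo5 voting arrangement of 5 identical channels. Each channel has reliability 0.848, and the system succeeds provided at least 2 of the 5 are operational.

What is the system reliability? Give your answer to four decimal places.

0.9977

R = Σ_{i=2}^{5} C(5,i) p^i (1−p)^{5−i} with p = 0.848
C(5,2)·0.848^2·0.152^3 = 0.025254
C(5,3)·0.848^3·0.152^2 = 0.140888
C(5,4)·0.848^4·0.152^1 = 0.393004
C(5,5)·0.848^5·0.152^0 = 0.438510
Sum = 0.9977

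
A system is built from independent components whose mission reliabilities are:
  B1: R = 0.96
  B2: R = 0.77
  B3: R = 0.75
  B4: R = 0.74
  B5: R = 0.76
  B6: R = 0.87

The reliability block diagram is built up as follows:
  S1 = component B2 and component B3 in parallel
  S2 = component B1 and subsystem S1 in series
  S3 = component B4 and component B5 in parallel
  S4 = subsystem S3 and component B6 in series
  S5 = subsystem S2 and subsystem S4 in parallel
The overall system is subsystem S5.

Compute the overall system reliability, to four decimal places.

0.9825

Parallel (B2 and B3): 1 − (1 − 0.770000)(1 − 0.750000) = 0.942500
Series (B1 and [0.942500]): 0.960000 × 0.942500 = 0.904800
Parallel (B4 and B5): 1 − (1 − 0.740000)(1 − 0.760000) = 0.937600
Series ([0.937600] and B6): 0.937600 × 0.870000 = 0.815712
Parallel ([0.904800] and [0.815712]): 1 − (1 − 0.904800)(1 − 0.815712) = 0.9825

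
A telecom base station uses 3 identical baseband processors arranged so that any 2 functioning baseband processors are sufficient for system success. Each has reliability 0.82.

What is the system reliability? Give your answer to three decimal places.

0.914

R = Σ_{i=2}^{3} C(3,i) p^i (1−p)^{3−i} with p = 0.82
C(3,2)·0.82^2·0.18^1 = 0.36310
C(3,3)·0.82^3·0.18^0 = 0.55137
Sum = 0.914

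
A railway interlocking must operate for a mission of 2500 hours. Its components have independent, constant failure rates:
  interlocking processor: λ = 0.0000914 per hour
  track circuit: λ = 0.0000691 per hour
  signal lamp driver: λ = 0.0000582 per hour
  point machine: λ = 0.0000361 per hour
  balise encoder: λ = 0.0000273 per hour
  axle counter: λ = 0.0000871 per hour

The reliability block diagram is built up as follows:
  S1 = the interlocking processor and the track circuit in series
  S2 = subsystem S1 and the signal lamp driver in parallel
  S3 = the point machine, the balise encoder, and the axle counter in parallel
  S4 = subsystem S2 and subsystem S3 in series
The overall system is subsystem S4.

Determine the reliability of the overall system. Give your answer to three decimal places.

R(interlocking processor) = exp(−0.0000914 × 2500) = 0.79573
R(track circuit) = exp(−0.0000691 × 2500) = 0.84135
R(signal lamp driver) = exp(−0.0000582 × 2500) = 0.86459
R(point machine) = exp(−0.0000361 × 2500) = 0.91370
R(balise encoder) = exp(−0.0000273 × 2500) = 0.93403
R(axle counter) = exp(−0.0000871 × 2500) = 0.80433
Series (interlocking processor and track circuit): 0.79573 × 0.84135 = 0.66949
Parallel ([0.66949] and signal lamp driver): 1 − (1 − 0.66949)(1 − 0.86459) = 0.95525
Parallel (point machine, balise encoder, and axle counter): 1 − (1 − 0.91370)(1 − 0.93403)(1 − 0.80433) = 0.99889
Series ([0.95525] and [0.99889]): 0.95525 × 0.99889 = 0.954

0.954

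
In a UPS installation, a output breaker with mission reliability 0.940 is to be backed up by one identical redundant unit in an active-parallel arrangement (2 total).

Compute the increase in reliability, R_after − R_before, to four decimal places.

0.0564

R_before = 0.940
R_after = 1 − (1 − 0.940)^2 = 0.9964
ΔR = 0.9964 − 0.940 = 0.0564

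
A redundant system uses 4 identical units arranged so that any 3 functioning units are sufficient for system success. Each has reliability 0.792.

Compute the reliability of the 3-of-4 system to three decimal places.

0.807

R = Σ_{i=3}^{4} C(4,i) p^i (1−p)^{4−i} with p = 0.792
C(4,3)·0.792^3·0.208^1 = 0.41333
C(4,4)·0.792^4·0.208^0 = 0.39346
Sum = 0.807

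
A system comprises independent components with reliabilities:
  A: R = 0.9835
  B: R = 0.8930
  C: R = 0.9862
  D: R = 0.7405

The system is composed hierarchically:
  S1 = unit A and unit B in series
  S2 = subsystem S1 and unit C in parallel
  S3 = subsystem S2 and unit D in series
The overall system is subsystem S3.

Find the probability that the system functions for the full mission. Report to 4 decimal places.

0.7393

Series (A and B): 0.983500 × 0.893000 = 0.878266
Parallel ([0.878266] and C): 1 − (1 − 0.878266)(1 − 0.986200) = 0.998320
Series ([0.998320] and D): 0.998320 × 0.740500 = 0.7393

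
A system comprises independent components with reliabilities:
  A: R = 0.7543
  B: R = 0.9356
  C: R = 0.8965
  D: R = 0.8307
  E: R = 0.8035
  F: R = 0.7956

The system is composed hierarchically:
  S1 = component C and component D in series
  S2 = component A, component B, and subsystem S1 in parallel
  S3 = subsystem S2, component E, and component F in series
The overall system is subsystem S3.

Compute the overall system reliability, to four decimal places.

Series (C and D): 0.896500 × 0.830700 = 0.744723
Parallel (A, B, and [0.744723]): 1 − (1 − 0.754300)(1 − 0.935600)(1 − 0.744723) = 0.995961
Series ([0.995961], E, and F): 0.995961 × 0.803500 × 0.795600 = 0.6367

0.6367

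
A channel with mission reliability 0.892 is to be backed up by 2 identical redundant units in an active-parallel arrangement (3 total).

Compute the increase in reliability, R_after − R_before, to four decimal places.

0.1067

R_before = 0.892
R_after = 1 − (1 − 0.892)^3 = 0.9987
ΔR = 0.9987 − 0.892 = 0.1067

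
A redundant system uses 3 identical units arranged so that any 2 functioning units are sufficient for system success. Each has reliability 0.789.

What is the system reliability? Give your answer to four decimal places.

R = Σ_{i=2}^{3} C(3,i) p^i (1−p)^{3−i} with p = 0.789
C(3,2)·0.789^2·0.211^1 = 0.394056
C(3,3)·0.789^3·0.211^0 = 0.491169
Sum = 0.8852

0.8852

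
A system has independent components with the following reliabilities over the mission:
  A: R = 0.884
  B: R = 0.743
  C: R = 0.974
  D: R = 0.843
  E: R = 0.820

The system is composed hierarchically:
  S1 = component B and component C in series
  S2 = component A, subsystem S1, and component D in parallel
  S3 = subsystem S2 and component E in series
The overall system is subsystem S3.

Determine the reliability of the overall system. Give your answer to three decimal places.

Series (B and C): 0.74300 × 0.97400 = 0.72368
Parallel (A, [0.72368], and D): 1 − (1 − 0.88400)(1 − 0.72368)(1 − 0.84300) = 0.99497
Series ([0.99497] and E): 0.99497 × 0.82000 = 0.816

0.816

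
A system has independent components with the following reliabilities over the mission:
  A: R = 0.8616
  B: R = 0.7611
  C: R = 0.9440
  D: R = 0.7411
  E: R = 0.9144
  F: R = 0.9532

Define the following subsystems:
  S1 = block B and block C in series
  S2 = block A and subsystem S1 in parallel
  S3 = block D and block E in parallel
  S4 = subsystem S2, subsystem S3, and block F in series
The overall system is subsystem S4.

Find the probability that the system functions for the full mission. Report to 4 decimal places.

0.8958

Series (B and C): 0.761100 × 0.944000 = 0.718478
Parallel (A and [0.718478]): 1 − (1 − 0.861600)(1 − 0.718478) = 0.961037
Parallel (D and E): 1 − (1 − 0.741100)(1 − 0.914400) = 0.977838
Series ([0.961037], [0.977838], and F): 0.961037 × 0.977838 × 0.953200 = 0.8958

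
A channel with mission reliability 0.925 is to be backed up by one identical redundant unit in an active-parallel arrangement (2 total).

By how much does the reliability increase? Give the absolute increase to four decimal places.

R_before = 0.925
R_after = 1 − (1 − 0.925)^2 = 0.9944
ΔR = 0.9944 − 0.925 = 0.0694

0.0694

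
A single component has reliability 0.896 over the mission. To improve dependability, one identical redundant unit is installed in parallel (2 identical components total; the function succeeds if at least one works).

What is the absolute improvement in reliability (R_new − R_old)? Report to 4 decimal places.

0.0932

R_before = 0.896
R_after = 1 − (1 − 0.896)^2 = 0.9892
ΔR = 0.9892 − 0.896 = 0.0932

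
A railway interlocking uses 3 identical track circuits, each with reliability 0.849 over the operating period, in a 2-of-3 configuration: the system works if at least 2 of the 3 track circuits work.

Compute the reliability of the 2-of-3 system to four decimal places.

R = Σ_{i=2}^{3} C(3,i) p^i (1−p)^{3−i} with p = 0.849
C(3,2)·0.849^2·0.151^1 = 0.326523
C(3,3)·0.849^3·0.151^0 = 0.611960
Sum = 0.9385

0.9385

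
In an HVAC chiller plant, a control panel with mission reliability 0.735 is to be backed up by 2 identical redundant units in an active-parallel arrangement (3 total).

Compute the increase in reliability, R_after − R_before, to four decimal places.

R_before = 0.735
R_after = 1 − (1 − 0.735)^3 = 0.9814
ΔR = 0.9814 − 0.735 = 0.2464

0.2464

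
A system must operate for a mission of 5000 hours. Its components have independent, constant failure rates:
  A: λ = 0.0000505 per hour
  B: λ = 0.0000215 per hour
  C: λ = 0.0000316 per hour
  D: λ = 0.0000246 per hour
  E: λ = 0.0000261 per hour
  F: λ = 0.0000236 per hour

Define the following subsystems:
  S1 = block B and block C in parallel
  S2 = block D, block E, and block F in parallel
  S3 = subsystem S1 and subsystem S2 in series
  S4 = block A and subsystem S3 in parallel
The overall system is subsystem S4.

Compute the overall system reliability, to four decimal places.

0.9963

R(A) = exp(−0.0000505 × 5000) = 0.776856
R(B) = exp(−0.0000215 × 5000) = 0.898077
R(C) = exp(−0.0000316 × 5000) = 0.853850
R(D) = exp(−0.0000246 × 5000) = 0.884264
R(E) = exp(−0.0000261 × 5000) = 0.877656
R(F) = exp(−0.0000236 × 5000) = 0.888696
Parallel (B and C): 1 − (1 − 0.898077)(1 − 0.853850) = 0.985104
Parallel (D, E, and F): 1 − (1 − 0.884264)(1 − 0.877656)(1 − 0.888696) = 0.998424
Series ([0.985104] and [0.998424]): 0.985104 × 0.998424 = 0.983551
Parallel (A and [0.983551]): 1 − (1 − 0.776856)(1 − 0.983551) = 0.9963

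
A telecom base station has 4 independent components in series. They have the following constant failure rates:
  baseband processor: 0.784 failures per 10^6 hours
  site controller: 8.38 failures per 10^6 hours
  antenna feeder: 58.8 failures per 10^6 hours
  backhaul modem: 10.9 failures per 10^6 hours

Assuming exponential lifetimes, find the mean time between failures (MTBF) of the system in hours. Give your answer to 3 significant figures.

Series of exponential components: λ_sys = Σ λ_i
λ_sys = 0.000000784 + 0.00000838 + 0.0000588 + 0.0000109 = 7.8864e-05 /h
MTBF = 1 / λ_sys = 12700 h

12700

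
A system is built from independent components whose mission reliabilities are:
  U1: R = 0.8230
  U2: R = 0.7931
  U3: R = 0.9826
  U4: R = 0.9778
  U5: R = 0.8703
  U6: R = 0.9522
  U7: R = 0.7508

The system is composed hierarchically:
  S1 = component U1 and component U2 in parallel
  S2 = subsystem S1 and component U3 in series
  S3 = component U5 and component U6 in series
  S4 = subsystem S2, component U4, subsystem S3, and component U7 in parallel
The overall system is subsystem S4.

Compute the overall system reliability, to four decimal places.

0.9999

Parallel (U1 and U2): 1 − (1 − 0.823000)(1 − 0.793100) = 0.963379
Series ([0.963379] and U3): 0.963379 × 0.982600 = 0.946616
Series (U5 and U6): 0.870300 × 0.952200 = 0.828700
Parallel ([0.946616], U4, [0.828700], and U7): 1 − (1 − 0.946616)(1 − 0.977800)(1 − 0.828700)(1 − 0.750800) = 0.9999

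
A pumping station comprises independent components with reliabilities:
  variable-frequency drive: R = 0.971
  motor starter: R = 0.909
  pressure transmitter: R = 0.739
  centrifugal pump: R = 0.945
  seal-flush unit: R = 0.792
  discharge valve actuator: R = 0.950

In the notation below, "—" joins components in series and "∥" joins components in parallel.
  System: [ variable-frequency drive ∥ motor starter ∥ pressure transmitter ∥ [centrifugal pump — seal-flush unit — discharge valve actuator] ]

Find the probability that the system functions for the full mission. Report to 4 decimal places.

Series (centrifugal pump, seal-flush unit, and discharge valve actuator): 0.945000 × 0.792000 × 0.950000 = 0.711018
Parallel (variable-frequency drive, motor starter, pressure transmitter, and [0.711018]): 1 − (1 − 0.971000)(1 − 0.909000)(1 − 0.739000)(1 − 0.711018) = 0.9998

0.9998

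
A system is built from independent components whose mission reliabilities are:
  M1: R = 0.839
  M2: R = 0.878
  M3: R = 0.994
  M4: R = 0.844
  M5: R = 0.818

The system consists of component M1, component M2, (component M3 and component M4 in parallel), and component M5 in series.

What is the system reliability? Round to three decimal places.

0.602

Parallel (M3 and M4): 1 − (1 − 0.99400)(1 − 0.84400) = 0.99906
Series (M1, M2, [0.99906], and M5): 0.83900 × 0.87800 × 0.99906 × 0.81800 = 0.602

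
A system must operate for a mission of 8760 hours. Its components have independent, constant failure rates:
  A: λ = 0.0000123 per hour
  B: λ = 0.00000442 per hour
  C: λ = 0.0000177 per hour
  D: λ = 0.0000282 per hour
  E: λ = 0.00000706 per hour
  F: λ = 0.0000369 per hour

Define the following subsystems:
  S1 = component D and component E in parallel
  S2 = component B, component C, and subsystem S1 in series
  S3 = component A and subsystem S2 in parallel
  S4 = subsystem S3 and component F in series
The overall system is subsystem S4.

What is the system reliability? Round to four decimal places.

R(A) = exp(−0.0000123 × 8760) = 0.897854
R(B) = exp(−0.00000442 × 8760) = 0.962021
R(C) = exp(−0.0000177 × 8760) = 0.856371
R(D) = exp(−0.0000282 × 8760) = 0.781116
R(E) = exp(−0.00000706 × 8760) = 0.940028
R(F) = exp(−0.0000369 × 8760) = 0.723797
Parallel (D and E): 1 − (1 − 0.781116)(1 − 0.940028) = 0.986873
Series (B, C, and [0.986873]): 0.962021 × 0.856371 × 0.986873 = 0.813032
Parallel (A and [0.813032]): 1 − (1 − 0.897854)(1 − 0.813032) = 0.980902
Series ([0.980902] and F): 0.980902 × 0.723797 = 0.7100

0.7100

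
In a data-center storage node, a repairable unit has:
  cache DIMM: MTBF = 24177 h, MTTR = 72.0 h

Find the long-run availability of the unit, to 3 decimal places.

0.997

A(cache DIMM) = MTBF/(MTBF+MTTR) = 24177/(24177+72.0) = 0.997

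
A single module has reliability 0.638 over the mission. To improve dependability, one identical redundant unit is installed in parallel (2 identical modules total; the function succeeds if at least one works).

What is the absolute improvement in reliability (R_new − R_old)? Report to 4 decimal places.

R_before = 0.638
R_after = 1 − (1 − 0.638)^2 = 0.8690
ΔR = 0.8690 − 0.638 = 0.2310

0.2310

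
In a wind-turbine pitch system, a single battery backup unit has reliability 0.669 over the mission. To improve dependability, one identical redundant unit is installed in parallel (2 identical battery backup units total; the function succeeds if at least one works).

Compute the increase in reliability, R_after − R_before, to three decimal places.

0.221

R_before = 0.669
R_after = 1 − (1 − 0.669)^2 = 0.890
ΔR = 0.890 − 0.669 = 0.221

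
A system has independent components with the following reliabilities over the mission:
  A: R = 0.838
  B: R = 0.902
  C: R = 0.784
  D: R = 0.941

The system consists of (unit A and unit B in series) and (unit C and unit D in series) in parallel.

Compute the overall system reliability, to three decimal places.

Series (A and B): 0.83800 × 0.90200 = 0.75588
Series (C and D): 0.78400 × 0.94100 = 0.73774
Parallel ([0.75588] and [0.73774]): 1 − (1 − 0.75588)(1 − 0.73774) = 0.936

0.936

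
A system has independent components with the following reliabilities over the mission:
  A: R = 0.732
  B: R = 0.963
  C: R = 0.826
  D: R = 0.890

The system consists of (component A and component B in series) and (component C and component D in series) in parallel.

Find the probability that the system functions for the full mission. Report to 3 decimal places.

Series (A and B): 0.73200 × 0.96300 = 0.70492
Series (C and D): 0.82600 × 0.89000 = 0.73514
Parallel ([0.70492] and [0.73514]): 1 − (1 − 0.70492)(1 − 0.73514) = 0.922

0.922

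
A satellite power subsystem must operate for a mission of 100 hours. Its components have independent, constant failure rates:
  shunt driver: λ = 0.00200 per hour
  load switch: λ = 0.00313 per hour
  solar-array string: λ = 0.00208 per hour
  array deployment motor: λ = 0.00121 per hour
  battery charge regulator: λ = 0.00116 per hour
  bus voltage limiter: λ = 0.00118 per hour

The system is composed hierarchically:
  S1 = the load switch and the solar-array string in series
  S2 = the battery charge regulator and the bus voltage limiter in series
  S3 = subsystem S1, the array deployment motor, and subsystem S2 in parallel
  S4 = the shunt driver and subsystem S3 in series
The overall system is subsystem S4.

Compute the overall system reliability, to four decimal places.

R(shunt driver) = exp(−0.00200 × 100) = 0.818731
R(load switch) = exp(−0.00313 × 100) = 0.731250
R(solar-array string) = exp(−0.00208 × 100) = 0.812207
R(array deployment motor) = exp(−0.00121 × 100) = 0.886034
R(battery charge regulator) = exp(−0.00116 × 100) = 0.890475
R(bus voltage limiter) = exp(−0.00118 × 100) = 0.888696
Series (load switch and solar-array string): 0.731250 × 0.812207 = 0.593926
Series (battery charge regulator and bus voltage limiter): 0.890475 × 0.888696 = 0.791362
Parallel ([0.593926], array deployment motor, and [0.791362]): 1 − (1 − 0.593926)(1 − 0.886034)(1 − 0.791362) = 0.990345
Series (shunt driver and [0.990345]): 0.818731 × 0.990345 = 0.8108

0.8108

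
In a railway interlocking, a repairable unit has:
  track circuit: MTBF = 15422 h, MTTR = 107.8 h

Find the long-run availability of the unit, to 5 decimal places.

A(track circuit) = MTBF/(MTBF+MTTR) = 15422/(15422+107.8) = 0.99306

0.99306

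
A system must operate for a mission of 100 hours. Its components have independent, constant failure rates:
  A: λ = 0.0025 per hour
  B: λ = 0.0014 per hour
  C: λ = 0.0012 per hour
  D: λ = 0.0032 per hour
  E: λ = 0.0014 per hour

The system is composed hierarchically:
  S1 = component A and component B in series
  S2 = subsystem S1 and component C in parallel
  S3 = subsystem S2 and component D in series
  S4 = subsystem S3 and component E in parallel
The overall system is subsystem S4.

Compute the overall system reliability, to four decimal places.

R(A) = exp(−0.0025 × 100) = 0.778801
R(B) = exp(−0.0014 × 100) = 0.869358
R(C) = exp(−0.0012 × 100) = 0.886920
R(D) = exp(−0.0032 × 100) = 0.726149
R(E) = exp(−0.0014 × 100) = 0.869358
Series (A and B): 0.778801 × 0.869358 = 0.677057
Parallel ([0.677057] and C): 1 − (1 − 0.677057)(1 − 0.886920) = 0.963482
Series ([0.963482] and D): 0.963482 × 0.726149 = 0.699631
Parallel ([0.699631] and E): 1 − (1 − 0.699631)(1 − 0.869358) = 0.9608

0.9608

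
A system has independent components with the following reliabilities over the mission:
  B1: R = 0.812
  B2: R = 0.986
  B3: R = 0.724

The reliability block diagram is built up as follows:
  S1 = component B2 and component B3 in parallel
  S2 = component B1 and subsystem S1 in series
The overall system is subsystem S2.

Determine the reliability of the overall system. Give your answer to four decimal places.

Parallel (B2 and B3): 1 − (1 − 0.986000)(1 − 0.724000) = 0.996136
Series (B1 and [0.996136]): 0.812000 × 0.996136 = 0.8089

0.8089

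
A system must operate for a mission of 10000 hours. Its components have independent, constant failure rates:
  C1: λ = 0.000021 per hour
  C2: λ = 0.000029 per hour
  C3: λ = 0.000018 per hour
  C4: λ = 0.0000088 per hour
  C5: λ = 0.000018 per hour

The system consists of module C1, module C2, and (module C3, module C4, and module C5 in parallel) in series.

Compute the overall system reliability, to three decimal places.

0.605

R(C1) = exp(−0.000021 × 10000) = 0.81058
R(C2) = exp(−0.000029 × 10000) = 0.74826
R(C3) = exp(−0.000018 × 10000) = 0.83527
R(C4) = exp(−0.0000088 × 10000) = 0.91576
R(C5) = exp(−0.000018 × 10000) = 0.83527
Parallel (C3, C4, and C5): 1 − (1 − 0.83527)(1 − 0.91576)(1 − 0.83527) = 0.99771
Series (C1, C2, and [0.99771]): 0.81058 × 0.74826 × 0.99771 = 0.605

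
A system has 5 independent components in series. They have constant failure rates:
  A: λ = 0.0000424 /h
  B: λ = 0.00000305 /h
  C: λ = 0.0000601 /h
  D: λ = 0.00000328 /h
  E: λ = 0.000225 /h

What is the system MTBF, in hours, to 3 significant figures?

3000

Series of exponential components: λ_sys = Σ λ_i
λ_sys = 0.0000424 + 0.00000305 + 0.0000601 + 0.00000328 + 0.000225 = 3.3383e-04 /h
MTBF = 1 / λ_sys = 3000 h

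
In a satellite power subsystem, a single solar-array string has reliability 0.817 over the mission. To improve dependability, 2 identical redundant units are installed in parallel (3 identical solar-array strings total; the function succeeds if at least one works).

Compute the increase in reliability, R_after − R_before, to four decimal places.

0.1769

R_before = 0.817
R_after = 1 − (1 − 0.817)^3 = 0.9939
ΔR = 0.9939 − 0.817 = 0.1769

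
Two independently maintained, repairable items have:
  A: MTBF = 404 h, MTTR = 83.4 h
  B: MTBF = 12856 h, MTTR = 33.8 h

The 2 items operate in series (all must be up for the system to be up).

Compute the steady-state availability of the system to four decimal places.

A(A) = MTBF/(MTBF+MTTR) = 404/(404+83.4) = 0.828888
A(B) = MTBF/(MTBF+MTTR) = 12856/(12856+33.8) = 0.997378
Series availability: 0.828888 × 0.997378 = 0.8267

0.8267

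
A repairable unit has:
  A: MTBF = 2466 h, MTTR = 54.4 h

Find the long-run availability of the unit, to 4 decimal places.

A(A) = MTBF/(MTBF+MTTR) = 2466/(2466+54.4) = 0.9784

0.9784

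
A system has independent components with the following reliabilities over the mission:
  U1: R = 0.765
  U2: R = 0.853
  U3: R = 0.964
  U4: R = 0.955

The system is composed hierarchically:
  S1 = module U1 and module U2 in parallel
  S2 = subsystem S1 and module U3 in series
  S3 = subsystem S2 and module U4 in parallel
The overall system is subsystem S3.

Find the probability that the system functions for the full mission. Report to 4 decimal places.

Parallel (U1 and U2): 1 − (1 − 0.765000)(1 − 0.853000) = 0.965455
Series ([0.965455] and U3): 0.965455 × 0.964000 = 0.930699
Parallel ([0.930699] and U4): 1 − (1 − 0.930699)(1 − 0.955000) = 0.9969

0.9969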